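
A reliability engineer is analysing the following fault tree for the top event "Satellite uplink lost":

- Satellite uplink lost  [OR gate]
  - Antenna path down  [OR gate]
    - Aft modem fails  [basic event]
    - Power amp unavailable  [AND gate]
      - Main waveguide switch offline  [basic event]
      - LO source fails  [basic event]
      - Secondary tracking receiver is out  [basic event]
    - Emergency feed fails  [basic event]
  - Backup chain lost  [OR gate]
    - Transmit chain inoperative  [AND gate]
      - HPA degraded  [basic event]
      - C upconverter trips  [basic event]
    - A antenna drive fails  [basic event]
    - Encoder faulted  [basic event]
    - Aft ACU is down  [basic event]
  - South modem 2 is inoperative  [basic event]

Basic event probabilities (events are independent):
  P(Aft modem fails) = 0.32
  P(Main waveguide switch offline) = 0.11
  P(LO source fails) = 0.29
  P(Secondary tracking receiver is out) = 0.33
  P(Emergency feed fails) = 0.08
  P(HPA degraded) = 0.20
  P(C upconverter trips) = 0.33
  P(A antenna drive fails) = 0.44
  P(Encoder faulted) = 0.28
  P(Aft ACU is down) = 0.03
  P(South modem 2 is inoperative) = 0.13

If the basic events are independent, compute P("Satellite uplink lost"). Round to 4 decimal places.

P(Power amp unavailable) [AND] = 0.11 × 0.29 × 0.33 = 0.010527
P(Antenna path down) [OR] = 1 − (1−0.32) × (1−0.010527) × (1−0.08) = 0.380986
P(Transmit chain inoperative) [AND] = 0.20 × 0.33 = 0.066000
P(Backup chain lost) [OR] = 1 − (1−0.066000) × (1−0.44) × (1−0.28) × (1−0.03) = 0.634709
P(Satellite uplink lost) [OR] = 1 − (1−0.380986) × (1−0.634709) × (1−0.13) = 0.803275
Rounded to 4 decimal places: P(Satellite uplink lost) ≈ 0.8033.

0.8033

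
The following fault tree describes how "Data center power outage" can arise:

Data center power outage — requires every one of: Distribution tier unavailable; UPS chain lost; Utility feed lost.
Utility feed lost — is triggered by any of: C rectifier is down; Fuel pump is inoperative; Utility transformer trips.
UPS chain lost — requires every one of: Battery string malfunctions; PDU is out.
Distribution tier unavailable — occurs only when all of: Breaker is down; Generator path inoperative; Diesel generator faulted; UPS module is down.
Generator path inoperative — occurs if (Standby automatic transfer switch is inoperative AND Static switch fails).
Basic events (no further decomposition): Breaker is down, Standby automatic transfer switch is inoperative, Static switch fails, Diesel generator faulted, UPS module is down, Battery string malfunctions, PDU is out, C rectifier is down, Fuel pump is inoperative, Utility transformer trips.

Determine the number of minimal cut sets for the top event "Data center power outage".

Generator path inoperative [AND]: one cut set from each child combined → 1 × 1 = 1 cut set(s).
Distribution tier unavailable [AND]: one cut set from each child combined → 1 × 1 × 1 × 1 = 1 cut set(s).
UPS chain lost [AND]: one cut set from each child combined → 1 × 1 = 1 cut set(s).
Utility feed lost [OR]: union of children's cut sets → 3 cut set(s).
Data center power outage [AND]: one cut set from each child combined → 1 × 1 × 3 = 3 cut set(s).
Minimal cut sets: {Battery string malfunctions, Breaker is down, C rectifier is down, Diesel generator faulted, PDU is out, Standby automatic transfer switch is inoperative, Static switch fails, UPS module is down}; {Battery string malfunctions, Breaker is down, Diesel generator faulted, Fuel pump is inoperative, PDU is out, Standby automatic transfer switch is inoperative, Static switch fails, UPS module is down}; {Battery string malfunctions, Breaker is down, Diesel generator faulted, PDU is out, Standby automatic transfer switch is inoperative, Static switch fails, UPS module is down, Utility transformer trips}.

3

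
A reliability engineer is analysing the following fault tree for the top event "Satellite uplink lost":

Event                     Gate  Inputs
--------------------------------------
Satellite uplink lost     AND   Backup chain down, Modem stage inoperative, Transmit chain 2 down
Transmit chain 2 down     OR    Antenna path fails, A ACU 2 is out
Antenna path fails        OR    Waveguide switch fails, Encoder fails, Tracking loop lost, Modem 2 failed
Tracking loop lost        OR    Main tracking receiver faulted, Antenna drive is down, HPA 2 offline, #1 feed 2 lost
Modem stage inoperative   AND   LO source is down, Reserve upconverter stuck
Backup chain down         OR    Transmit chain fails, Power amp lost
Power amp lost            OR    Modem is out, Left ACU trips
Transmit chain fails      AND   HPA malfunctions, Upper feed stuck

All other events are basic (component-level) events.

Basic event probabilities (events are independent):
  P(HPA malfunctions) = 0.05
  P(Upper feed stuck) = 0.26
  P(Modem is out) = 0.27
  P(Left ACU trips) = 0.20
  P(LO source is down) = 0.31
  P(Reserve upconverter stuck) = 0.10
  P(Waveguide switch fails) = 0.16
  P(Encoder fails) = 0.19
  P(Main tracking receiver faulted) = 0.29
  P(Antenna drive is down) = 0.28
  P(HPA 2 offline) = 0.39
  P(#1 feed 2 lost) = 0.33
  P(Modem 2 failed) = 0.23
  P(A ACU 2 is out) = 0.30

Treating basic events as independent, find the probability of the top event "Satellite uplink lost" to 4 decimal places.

0.0121

P(Transmit chain fails) [AND] = 0.05 × 0.26 = 0.013000
P(Power amp lost) [OR] = 1 − (1−0.27) × (1−0.20) = 0.416000
P(Backup chain down) [OR] = 1 − (1−0.013000) × (1−0.416000) = 0.423592
P(Modem stage inoperative) [AND] = 0.31 × 0.10 = 0.031000
P(Tracking loop lost) [OR] = 1 − (1−0.29) × (1−0.28) × (1−0.39) × (1−0.33) = 0.791073
P(Antenna path fails) [OR] = 1 − (1−0.16) × (1−0.19) × (1−0.791073) × (1−0.23) = 0.890541
P(Transmit chain 2 down) [OR] = 1 − (1−0.890541) × (1−0.30) = 0.923379
P(Satellite uplink lost) [AND] = 0.423592 × 0.031000 × 0.923379 = 0.012125
Rounded to 4 decimal places: P(Satellite uplink lost) ≈ 0.0121.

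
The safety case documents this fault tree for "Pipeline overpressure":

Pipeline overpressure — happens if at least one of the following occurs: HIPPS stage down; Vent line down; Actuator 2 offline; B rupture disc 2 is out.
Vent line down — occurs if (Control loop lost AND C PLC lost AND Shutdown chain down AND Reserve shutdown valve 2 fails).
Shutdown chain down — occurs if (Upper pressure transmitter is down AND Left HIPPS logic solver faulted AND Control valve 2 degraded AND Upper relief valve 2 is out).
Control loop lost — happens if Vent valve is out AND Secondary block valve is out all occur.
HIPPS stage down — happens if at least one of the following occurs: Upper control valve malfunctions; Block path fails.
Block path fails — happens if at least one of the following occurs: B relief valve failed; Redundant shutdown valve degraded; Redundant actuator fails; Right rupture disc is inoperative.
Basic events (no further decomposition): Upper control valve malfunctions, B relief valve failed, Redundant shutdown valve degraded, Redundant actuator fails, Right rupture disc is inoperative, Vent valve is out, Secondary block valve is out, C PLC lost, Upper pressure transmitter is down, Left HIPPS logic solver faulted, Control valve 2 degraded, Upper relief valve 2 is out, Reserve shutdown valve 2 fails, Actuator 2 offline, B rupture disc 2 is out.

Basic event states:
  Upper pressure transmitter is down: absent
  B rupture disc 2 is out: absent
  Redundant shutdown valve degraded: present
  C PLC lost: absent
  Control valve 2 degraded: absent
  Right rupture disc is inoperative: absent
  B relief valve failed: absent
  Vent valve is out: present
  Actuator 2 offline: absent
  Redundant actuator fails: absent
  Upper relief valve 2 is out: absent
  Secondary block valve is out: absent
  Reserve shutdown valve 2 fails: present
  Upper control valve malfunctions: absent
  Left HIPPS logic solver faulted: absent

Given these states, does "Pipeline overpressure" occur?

Yes

Block path fails [OR]: B relief valve failed=not, Redundant shutdown valve degraded=occurs, Redundant actuator fails=not, Right rupture disc is inoperative=not → at least one input occurs → occurs.
HIPPS stage down [OR]: Upper control valve malfunctions=not, Block path fails=occurs → at least one input occurs → occurs.
Control loop lost [AND]: Vent valve is out=occurs, Secondary block valve is out=not → not all inputs occur → does not occur.
Shutdown chain down [AND]: Upper pressure transmitter is down=not, Left HIPPS logic solver faulted=not, Control valve 2 degraded=not, Upper relief valve 2 is out=not → not all inputs occur → does not occur.
Vent line down [AND]: Control loop lost=not, C PLC lost=not, Shutdown chain down=not, Reserve shutdown valve 2 fails=occurs → not all inputs occur → does not occur.
Pipeline overpressure [OR]: HIPPS stage down=occurs, Vent line down=not, Actuator 2 offline=not, B rupture disc 2 is out=not → at least one input occurs → occurs.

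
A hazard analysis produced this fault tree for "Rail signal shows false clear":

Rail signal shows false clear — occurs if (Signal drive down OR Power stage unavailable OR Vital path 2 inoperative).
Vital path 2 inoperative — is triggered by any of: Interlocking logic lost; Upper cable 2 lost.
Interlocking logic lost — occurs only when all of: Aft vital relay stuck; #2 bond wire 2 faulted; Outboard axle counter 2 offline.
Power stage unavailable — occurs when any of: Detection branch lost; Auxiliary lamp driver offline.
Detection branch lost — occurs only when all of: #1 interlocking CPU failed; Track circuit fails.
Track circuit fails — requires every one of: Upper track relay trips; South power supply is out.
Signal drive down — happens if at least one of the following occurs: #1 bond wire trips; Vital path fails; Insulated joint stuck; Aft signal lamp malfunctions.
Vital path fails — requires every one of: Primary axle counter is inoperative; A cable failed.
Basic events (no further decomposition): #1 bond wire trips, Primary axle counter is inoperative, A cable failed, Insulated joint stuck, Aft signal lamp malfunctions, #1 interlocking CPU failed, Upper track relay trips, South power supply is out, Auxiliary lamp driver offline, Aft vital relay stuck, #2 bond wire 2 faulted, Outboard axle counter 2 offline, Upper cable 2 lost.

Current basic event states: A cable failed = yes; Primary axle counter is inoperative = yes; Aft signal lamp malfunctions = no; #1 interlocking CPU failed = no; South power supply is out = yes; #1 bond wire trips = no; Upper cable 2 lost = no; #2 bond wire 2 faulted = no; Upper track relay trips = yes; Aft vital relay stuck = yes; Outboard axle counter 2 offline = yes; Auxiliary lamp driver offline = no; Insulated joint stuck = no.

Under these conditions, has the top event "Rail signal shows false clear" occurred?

Vital path fails [AND]: Primary axle counter is inoperative=occurs, A cable failed=occurs → all inputs occur → occurs.
Signal drive down [OR]: #1 bond wire trips=not, Vital path fails=occurs, Insulated joint stuck=not, Aft signal lamp malfunctions=not → at least one input occurs → occurs.
Track circuit fails [AND]: Upper track relay trips=occurs, South power supply is out=occurs → all inputs occur → occurs.
Detection branch lost [AND]: #1 interlocking CPU failed=not, Track circuit fails=occurs → not all inputs occur → does not occur.
Power stage unavailable [OR]: Detection branch lost=not, Auxiliary lamp driver offline=not → no input occurs → does not occur.
Interlocking logic lost [AND]: Aft vital relay stuck=occurs, #2 bond wire 2 faulted=not, Outboard axle counter 2 offline=occurs → not all inputs occur → does not occur.
Vital path 2 inoperative [OR]: Interlocking logic lost=not, Upper cable 2 lost=not → no input occurs → does not occur.
Rail signal shows false clear [OR]: Signal drive down=occurs, Power stage unavailable=not, Vital path 2 inoperative=not → at least one input occurs → occurs.

Yes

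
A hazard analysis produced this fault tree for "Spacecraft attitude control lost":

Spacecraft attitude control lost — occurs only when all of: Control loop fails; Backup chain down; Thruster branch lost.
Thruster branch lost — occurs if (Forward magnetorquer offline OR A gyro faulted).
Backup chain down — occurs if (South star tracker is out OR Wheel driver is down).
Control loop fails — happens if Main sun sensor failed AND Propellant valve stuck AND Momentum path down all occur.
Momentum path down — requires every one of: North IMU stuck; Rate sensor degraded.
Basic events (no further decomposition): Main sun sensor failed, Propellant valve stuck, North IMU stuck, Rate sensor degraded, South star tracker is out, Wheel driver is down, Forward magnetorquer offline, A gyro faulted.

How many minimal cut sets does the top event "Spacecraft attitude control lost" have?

Momentum path down [AND]: one cut set from each child combined → 1 × 1 = 1 cut set(s).
Control loop fails [AND]: one cut set from each child combined → 1 × 1 × 1 = 1 cut set(s).
Backup chain down [OR]: union of children's cut sets → 2 cut set(s).
Thruster branch lost [OR]: union of children's cut sets → 2 cut set(s).
Spacecraft attitude control lost [AND]: one cut set from each child combined → 1 × 2 × 2 = 4 cut set(s).
Minimal cut sets: {Forward magnetorquer offline, Main sun sensor failed, North IMU stuck, Propellant valve stuck, Rate sensor degraded, South star tracker is out}; {A gyro faulted, Main sun sensor failed, North IMU stuck, Propellant valve stuck, Rate sensor degraded, South star tracker is out}; {Forward magnetorquer offline, Main sun sensor failed, North IMU stuck, Propellant valve stuck, Rate sensor degraded, Wheel driver is down}; {A gyro faulted, Main sun sensor failed, North IMU stuck, Propellant valve stuck, Rate sensor degraded, Wheel driver is down}.

4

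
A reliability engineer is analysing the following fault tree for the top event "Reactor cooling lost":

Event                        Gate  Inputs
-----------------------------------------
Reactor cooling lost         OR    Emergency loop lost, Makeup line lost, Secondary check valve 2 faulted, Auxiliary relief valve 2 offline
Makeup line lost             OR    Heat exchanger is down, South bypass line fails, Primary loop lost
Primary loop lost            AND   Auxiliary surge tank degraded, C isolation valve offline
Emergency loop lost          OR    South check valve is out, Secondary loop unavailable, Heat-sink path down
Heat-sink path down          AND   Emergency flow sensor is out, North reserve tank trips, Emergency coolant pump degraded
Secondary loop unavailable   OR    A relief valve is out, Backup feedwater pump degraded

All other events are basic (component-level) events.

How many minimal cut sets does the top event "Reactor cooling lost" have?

Secondary loop unavailable [OR]: union of children's cut sets → 2 cut set(s).
Heat-sink path down [AND]: one cut set from each child combined → 1 × 1 × 1 = 1 cut set(s).
Emergency loop lost [OR]: union of children's cut sets → 4 cut set(s).
Primary loop lost [AND]: one cut set from each child combined → 1 × 1 = 1 cut set(s).
Makeup line lost [OR]: union of children's cut sets → 3 cut set(s).
Reactor cooling lost [OR]: union of children's cut sets → 9 cut set(s).
Minimal cut sets: {South check valve is out}; {A relief valve is out}; {Backup feedwater pump degraded}; {Emergency coolant pump degraded, Emergency flow sensor is out, North reserve tank trips}; {Heat exchanger is down}; {South bypass line fails}; {Auxiliary surge tank degraded, C isolation valve offline}; {Secondary check valve 2 faulted}; {Auxiliary relief valve 2 offline}.

9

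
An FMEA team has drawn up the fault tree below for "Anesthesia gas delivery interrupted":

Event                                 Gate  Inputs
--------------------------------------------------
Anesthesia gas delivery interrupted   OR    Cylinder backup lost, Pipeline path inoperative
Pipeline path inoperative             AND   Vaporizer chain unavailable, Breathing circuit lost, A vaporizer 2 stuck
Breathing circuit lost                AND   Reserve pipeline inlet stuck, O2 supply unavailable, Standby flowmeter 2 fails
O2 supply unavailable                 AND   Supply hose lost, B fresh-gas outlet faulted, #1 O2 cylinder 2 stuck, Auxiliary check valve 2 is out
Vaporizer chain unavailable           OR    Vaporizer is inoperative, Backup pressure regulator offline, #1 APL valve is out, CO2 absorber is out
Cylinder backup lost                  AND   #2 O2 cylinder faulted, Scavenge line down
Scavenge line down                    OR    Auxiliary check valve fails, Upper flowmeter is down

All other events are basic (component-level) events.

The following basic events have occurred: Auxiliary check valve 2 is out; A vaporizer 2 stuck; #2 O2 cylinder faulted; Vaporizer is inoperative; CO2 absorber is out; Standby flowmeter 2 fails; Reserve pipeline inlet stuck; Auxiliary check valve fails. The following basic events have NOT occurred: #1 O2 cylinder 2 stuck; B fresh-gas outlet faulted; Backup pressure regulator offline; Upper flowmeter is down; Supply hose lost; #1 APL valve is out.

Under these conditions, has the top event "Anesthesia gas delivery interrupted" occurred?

Scavenge line down [OR]: Auxiliary check valve fails=occurs, Upper flowmeter is down=not → at least one input occurs → occurs.
Cylinder backup lost [AND]: #2 O2 cylinder faulted=occurs, Scavenge line down=occurs → all inputs occur → occurs.
Vaporizer chain unavailable [OR]: Vaporizer is inoperative=occurs, Backup pressure regulator offline=not, #1 APL valve is out=not, CO2 absorber is out=occurs → at least one input occurs → occurs.
O2 supply unavailable [AND]: Supply hose lost=not, B fresh-gas outlet faulted=not, #1 O2 cylinder 2 stuck=not, Auxiliary check valve 2 is out=occurs → not all inputs occur → does not occur.
Breathing circuit lost [AND]: Reserve pipeline inlet stuck=occurs, O2 supply unavailable=not, Standby flowmeter 2 fails=occurs → not all inputs occur → does not occur.
Pipeline path inoperative [AND]: Vaporizer chain unavailable=occurs, Breathing circuit lost=not, A vaporizer 2 stuck=occurs → not all inputs occur → does not occur.
Anesthesia gas delivery interrupted [OR]: Cylinder backup lost=occurs, Pipeline path inoperative=not → at least one input occurs → occurs.

Yes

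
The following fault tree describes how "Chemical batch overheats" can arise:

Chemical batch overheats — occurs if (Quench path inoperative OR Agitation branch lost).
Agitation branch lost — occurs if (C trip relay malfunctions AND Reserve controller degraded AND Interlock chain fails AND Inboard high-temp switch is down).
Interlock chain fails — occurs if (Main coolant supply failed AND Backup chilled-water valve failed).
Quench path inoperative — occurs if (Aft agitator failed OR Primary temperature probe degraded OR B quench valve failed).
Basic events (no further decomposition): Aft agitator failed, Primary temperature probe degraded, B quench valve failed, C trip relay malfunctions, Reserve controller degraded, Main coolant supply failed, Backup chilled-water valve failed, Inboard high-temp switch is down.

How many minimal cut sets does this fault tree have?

Quench path inoperative [OR]: union of children's cut sets → 3 cut set(s).
Interlock chain fails [AND]: one cut set from each child combined → 1 × 1 = 1 cut set(s).
Agitation branch lost [AND]: one cut set from each child combined → 1 × 1 × 1 × 1 = 1 cut set(s).
Chemical batch overheats [OR]: union of children's cut sets → 4 cut set(s).
Minimal cut sets: {Aft agitator failed}; {Primary temperature probe degraded}; {B quench valve failed}; {Backup chilled-water valve failed, C trip relay malfunctions, Inboard high-temp switch is down, Main coolant supply failed, Reserve controller degraded}.

4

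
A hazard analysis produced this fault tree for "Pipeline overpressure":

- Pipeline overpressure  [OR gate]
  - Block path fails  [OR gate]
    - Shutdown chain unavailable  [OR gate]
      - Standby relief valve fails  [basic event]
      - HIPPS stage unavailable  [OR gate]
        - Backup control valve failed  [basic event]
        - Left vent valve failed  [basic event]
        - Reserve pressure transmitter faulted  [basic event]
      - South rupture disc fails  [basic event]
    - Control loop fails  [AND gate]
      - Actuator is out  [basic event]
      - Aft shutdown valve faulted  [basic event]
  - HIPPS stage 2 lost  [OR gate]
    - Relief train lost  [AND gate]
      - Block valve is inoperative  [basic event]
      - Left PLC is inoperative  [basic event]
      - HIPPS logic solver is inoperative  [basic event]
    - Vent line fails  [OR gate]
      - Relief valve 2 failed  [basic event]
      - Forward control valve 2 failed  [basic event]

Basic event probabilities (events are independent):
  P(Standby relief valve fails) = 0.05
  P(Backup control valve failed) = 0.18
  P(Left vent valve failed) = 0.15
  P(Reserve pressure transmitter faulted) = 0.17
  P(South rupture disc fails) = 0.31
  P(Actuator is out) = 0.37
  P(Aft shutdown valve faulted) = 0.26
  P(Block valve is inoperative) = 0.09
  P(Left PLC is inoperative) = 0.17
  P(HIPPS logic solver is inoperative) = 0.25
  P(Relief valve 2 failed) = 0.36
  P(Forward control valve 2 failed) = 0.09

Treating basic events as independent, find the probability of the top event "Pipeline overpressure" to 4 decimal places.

P(HIPPS stage unavailable) [OR] = 1 − (1−0.18) × (1−0.15) × (1−0.17) = 0.421490
P(Shutdown chain unavailable) [OR] = 1 − (1−0.05) × (1−0.421490) × (1−0.31) = 0.620787
P(Control loop fails) [AND] = 0.37 × 0.26 = 0.096200
P(Block path fails) [OR] = 1 − (1−0.620787) × (1−0.096200) = 0.657267
P(Relief train lost) [AND] = 0.09 × 0.17 × 0.25 = 0.003825
P(Vent line fails) [OR] = 1 − (1−0.36) × (1−0.09) = 0.417600
P(HIPPS stage 2 lost) [OR] = 1 − (1−0.003825) × (1−0.417600) = 0.419828
P(Pipeline overpressure) [OR] = 1 − (1−0.657267) × (1−0.419828) = 0.801156
Rounded to 4 decimal places: P(Pipeline overpressure) ≈ 0.8012.

0.8012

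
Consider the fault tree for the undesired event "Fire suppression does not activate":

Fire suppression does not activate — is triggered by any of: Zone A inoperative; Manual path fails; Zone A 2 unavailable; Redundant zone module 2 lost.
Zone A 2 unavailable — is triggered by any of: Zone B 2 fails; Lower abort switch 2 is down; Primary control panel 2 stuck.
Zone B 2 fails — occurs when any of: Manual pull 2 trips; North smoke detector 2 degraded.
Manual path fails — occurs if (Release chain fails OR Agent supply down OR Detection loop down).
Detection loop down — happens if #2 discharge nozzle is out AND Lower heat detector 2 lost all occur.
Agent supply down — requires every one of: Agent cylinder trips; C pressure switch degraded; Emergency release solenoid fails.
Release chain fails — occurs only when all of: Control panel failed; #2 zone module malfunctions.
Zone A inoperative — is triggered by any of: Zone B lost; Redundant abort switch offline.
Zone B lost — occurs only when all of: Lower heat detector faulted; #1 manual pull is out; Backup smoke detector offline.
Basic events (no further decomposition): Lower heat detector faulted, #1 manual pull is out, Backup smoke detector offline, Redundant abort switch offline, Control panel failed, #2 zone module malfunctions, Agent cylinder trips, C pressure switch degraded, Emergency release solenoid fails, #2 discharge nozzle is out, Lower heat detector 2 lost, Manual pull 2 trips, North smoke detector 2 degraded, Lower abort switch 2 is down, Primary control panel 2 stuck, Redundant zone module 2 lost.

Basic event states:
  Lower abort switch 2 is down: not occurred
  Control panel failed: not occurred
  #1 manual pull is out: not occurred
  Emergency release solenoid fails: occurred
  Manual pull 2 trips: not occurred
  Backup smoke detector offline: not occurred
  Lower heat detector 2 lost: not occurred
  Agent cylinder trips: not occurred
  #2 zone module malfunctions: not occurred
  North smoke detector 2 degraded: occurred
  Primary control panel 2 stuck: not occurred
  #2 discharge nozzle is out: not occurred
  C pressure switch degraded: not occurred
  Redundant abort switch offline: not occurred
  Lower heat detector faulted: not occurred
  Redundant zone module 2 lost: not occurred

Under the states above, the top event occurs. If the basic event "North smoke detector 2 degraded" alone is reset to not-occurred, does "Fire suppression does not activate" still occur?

Counterfactual: set "North smoke detector 2 degraded" to not occurred.
Zone B lost [AND]: Lower heat detector faulted=not, #1 manual pull is out=not, Backup smoke detector offline=not → not all inputs occur → does not occur.
Zone A inoperative [OR]: Zone B lost=not, Redundant abort switch offline=not → no input occurs → does not occur.
Release chain fails [AND]: Control panel failed=not, #2 zone module malfunctions=not → not all inputs occur → does not occur.
Agent supply down [AND]: Agent cylinder trips=not, C pressure switch degraded=not, Emergency release solenoid fails=occurs → not all inputs occur → does not occur.
Detection loop down [AND]: #2 discharge nozzle is out=not, Lower heat detector 2 lost=not → not all inputs occur → does not occur.
Manual path fails [OR]: Release chain fails=not, Agent supply down=not, Detection loop down=not → no input occurs → does not occur.
Zone B 2 fails [OR]: Manual pull 2 trips=not, North smoke detector 2 degraded=not → no input occurs → does not occur.
Zone A 2 unavailable [OR]: Zone B 2 fails=not, Lower abort switch 2 is down=not, Primary control panel 2 stuck=not → no input occurs → does not occur.
Fire suppression does not activate [OR]: Zone A inoperative=not, Manual path fails=not, Zone A 2 unavailable=not, Redundant zone module 2 lost=not → no input occurs → does not occur.

No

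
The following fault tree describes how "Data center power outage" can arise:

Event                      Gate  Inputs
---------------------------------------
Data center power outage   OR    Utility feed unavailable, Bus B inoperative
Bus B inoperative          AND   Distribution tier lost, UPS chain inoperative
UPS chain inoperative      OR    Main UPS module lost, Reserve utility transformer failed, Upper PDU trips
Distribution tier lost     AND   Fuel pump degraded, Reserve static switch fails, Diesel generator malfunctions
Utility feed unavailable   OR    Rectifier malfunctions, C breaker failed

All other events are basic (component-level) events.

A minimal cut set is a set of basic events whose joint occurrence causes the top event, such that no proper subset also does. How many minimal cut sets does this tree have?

Utility feed unavailable [OR]: union of children's cut sets → 2 cut set(s).
Distribution tier lost [AND]: one cut set from each child combined → 1 × 1 × 1 = 1 cut set(s).
UPS chain inoperative [OR]: union of children's cut sets → 3 cut set(s).
Bus B inoperative [AND]: one cut set from each child combined → 1 × 3 = 3 cut set(s).
Data center power outage [OR]: union of children's cut sets → 5 cut set(s).
Minimal cut sets: {Rectifier malfunctions}; {C breaker failed}; {Diesel generator malfunctions, Fuel pump degraded, Main UPS module lost, Reserve static switch fails}; {Diesel generator malfunctions, Fuel pump degraded, Reserve static switch fails, Reserve utility transformer failed}; {Diesel generator malfunctions, Fuel pump degraded, Reserve static switch fails, Upper PDU trips}.

5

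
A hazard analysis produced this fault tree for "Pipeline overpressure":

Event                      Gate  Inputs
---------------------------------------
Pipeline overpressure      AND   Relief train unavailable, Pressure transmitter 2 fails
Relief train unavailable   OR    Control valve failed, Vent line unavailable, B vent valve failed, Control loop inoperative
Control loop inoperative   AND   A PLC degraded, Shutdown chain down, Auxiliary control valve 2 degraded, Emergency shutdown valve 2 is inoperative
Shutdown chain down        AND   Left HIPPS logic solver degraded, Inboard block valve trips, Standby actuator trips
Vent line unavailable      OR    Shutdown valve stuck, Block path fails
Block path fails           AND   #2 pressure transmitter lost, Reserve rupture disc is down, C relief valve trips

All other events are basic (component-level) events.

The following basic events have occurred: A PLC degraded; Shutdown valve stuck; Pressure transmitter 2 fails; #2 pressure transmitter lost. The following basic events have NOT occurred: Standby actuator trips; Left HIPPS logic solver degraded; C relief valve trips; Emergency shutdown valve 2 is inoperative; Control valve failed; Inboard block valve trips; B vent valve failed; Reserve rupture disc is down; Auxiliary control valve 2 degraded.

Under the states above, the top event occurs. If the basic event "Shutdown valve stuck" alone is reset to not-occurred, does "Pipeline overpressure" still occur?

Counterfactual: set "Shutdown valve stuck" to not occurred.
Block path fails [AND]: #2 pressure transmitter lost=occurs, Reserve rupture disc is down=not, C relief valve trips=not → not all inputs occur → does not occur.
Vent line unavailable [OR]: Shutdown valve stuck=not, Block path fails=not → no input occurs → does not occur.
Shutdown chain down [AND]: Left HIPPS logic solver degraded=not, Inboard block valve trips=not, Standby actuator trips=not → not all inputs occur → does not occur.
Control loop inoperative [AND]: A PLC degraded=occurs, Shutdown chain down=not, Auxiliary control valve 2 degraded=not, Emergency shutdown valve 2 is inoperative=not → not all inputs occur → does not occur.
Relief train unavailable [OR]: Control valve failed=not, Vent line unavailable=not, B vent valve failed=not, Control loop inoperative=not → no input occurs → does not occur.
Pipeline overpressure [AND]: Relief train unavailable=not, Pressure transmitter 2 fails=occurs → not all inputs occur → does not occur.

No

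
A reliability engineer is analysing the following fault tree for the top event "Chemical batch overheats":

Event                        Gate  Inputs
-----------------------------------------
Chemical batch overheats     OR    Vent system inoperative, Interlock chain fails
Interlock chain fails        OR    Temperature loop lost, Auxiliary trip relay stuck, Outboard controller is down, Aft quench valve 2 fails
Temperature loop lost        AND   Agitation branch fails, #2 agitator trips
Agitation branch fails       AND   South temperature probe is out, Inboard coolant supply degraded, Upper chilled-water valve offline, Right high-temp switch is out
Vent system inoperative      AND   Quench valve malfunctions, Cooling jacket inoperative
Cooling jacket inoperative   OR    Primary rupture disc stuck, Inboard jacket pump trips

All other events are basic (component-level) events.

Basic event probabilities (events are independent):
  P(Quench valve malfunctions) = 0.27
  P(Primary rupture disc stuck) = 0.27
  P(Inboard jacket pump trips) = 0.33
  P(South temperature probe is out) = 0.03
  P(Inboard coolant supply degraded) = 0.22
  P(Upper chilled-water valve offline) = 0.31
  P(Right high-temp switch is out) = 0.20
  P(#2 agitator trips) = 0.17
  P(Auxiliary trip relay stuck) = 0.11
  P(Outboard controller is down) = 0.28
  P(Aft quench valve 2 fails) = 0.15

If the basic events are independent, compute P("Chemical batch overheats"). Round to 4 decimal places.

P(Cooling jacket inoperative) [OR] = 1 − (1−0.27) × (1−0.33) = 0.510900
P(Vent system inoperative) [AND] = 0.27 × 0.510900 = 0.137943
P(Agitation branch fails) [AND] = 0.03 × 0.22 × 0.31 × 0.20 = 0.000409
P(Temperature loop lost) [AND] = 0.000409 × 0.17 = 0.000070
P(Interlock chain fails) [OR] = 1 − (1−0.000070) × (1−0.11) × (1−0.28) × (1−0.15) = 0.455358
P(Chemical batch overheats) [OR] = 1 − (1−0.137943) × (1−0.455358) = 0.530488
Rounded to 4 decimal places: P(Chemical batch overheats) ≈ 0.5305.

0.5305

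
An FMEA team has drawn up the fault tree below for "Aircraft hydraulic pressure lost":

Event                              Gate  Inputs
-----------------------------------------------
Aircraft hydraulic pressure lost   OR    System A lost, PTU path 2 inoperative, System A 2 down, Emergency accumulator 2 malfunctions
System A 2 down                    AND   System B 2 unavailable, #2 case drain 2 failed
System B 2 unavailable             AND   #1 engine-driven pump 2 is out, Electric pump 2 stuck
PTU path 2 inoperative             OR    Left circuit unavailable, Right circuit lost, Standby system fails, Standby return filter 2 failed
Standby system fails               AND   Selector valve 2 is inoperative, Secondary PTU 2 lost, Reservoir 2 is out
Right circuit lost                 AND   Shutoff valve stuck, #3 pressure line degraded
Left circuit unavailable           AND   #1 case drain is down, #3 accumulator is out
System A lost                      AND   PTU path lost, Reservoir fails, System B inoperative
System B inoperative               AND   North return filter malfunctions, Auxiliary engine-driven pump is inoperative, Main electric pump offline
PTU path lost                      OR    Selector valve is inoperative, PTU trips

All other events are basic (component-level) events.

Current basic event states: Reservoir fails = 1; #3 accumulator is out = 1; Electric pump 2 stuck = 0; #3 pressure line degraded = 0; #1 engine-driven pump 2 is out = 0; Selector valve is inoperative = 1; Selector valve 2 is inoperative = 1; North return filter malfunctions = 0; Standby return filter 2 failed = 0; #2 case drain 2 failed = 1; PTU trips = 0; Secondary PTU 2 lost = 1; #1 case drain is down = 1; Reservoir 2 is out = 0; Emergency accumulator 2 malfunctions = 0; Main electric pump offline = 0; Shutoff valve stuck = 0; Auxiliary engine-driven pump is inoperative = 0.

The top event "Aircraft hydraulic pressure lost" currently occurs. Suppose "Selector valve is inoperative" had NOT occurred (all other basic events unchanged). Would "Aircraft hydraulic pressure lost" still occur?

Yes

Counterfactual: set "Selector valve is inoperative" to not occurred.
PTU path lost [OR]: Selector valve is inoperative=not, PTU trips=not → no input occurs → does not occur.
System B inoperative [AND]: North return filter malfunctions=not, Auxiliary engine-driven pump is inoperative=not, Main electric pump offline=not → not all inputs occur → does not occur.
System A lost [AND]: PTU path lost=not, Reservoir fails=occurs, System B inoperative=not → not all inputs occur → does not occur.
Left circuit unavailable [AND]: #1 case drain is down=occurs, #3 accumulator is out=occurs → all inputs occur → occurs.
Right circuit lost [AND]: Shutoff valve stuck=not, #3 pressure line degraded=not → not all inputs occur → does not occur.
Standby system fails [AND]: Selector valve 2 is inoperative=occurs, Secondary PTU 2 lost=occurs, Reservoir 2 is out=not → not all inputs occur → does not occur.
PTU path 2 inoperative [OR]: Left circuit unavailable=occurs, Right circuit lost=not, Standby system fails=not, Standby return filter 2 failed=not → at least one input occurs → occurs.
System B 2 unavailable [AND]: #1 engine-driven pump 2 is out=not, Electric pump 2 stuck=not → not all inputs occur → does not occur.
System A 2 down [AND]: System B 2 unavailable=not, #2 case drain 2 failed=occurs → not all inputs occur → does not occur.
Aircraft hydraulic pressure lost [OR]: System A lost=not, PTU path 2 inoperative=occurs, System A 2 down=not, Emergency accumulator 2 malfunctions=not → at least one input occurs → occurs.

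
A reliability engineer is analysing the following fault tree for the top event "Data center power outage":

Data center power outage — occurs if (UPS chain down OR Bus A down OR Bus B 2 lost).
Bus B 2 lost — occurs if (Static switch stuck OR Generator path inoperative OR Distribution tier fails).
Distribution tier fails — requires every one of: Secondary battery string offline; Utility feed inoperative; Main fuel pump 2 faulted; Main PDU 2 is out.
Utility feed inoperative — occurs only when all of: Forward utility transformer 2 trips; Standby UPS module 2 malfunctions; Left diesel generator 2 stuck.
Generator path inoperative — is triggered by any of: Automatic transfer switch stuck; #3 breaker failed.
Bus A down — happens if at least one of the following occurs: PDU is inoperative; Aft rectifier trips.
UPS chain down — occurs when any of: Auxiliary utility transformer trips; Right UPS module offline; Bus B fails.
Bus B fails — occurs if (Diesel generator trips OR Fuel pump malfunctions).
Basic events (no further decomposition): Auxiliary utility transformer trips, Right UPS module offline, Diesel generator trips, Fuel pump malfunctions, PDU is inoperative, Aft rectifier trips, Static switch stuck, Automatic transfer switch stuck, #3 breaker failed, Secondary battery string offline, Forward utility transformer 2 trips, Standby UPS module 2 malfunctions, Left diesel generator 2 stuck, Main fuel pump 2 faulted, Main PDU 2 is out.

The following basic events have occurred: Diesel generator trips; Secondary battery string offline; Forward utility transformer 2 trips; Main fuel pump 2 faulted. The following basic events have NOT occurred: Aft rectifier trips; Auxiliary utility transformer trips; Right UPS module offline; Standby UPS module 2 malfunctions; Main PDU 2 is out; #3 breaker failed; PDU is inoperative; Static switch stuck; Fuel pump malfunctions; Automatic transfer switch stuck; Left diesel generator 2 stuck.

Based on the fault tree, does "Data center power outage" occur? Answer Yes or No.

Yes

Bus B fails [OR]: Diesel generator trips=occurs, Fuel pump malfunctions=not → at least one input occurs → occurs.
UPS chain down [OR]: Auxiliary utility transformer trips=not, Right UPS module offline=not, Bus B fails=occurs → at least one input occurs → occurs.
Bus A down [OR]: PDU is inoperative=not, Aft rectifier trips=not → no input occurs → does not occur.
Generator path inoperative [OR]: Automatic transfer switch stuck=not, #3 breaker failed=not → no input occurs → does not occur.
Utility feed inoperative [AND]: Forward utility transformer 2 trips=occurs, Standby UPS module 2 malfunctions=not, Left diesel generator 2 stuck=not → not all inputs occur → does not occur.
Distribution tier fails [AND]: Secondary battery string offline=occurs, Utility feed inoperative=not, Main fuel pump 2 faulted=occurs, Main PDU 2 is out=not → not all inputs occur → does not occur.
Bus B 2 lost [OR]: Static switch stuck=not, Generator path inoperative=not, Distribution tier fails=not → no input occurs → does not occur.
Data center power outage [OR]: UPS chain down=occurs, Bus A down=not, Bus B 2 lost=not → at least one input occurs → occurs.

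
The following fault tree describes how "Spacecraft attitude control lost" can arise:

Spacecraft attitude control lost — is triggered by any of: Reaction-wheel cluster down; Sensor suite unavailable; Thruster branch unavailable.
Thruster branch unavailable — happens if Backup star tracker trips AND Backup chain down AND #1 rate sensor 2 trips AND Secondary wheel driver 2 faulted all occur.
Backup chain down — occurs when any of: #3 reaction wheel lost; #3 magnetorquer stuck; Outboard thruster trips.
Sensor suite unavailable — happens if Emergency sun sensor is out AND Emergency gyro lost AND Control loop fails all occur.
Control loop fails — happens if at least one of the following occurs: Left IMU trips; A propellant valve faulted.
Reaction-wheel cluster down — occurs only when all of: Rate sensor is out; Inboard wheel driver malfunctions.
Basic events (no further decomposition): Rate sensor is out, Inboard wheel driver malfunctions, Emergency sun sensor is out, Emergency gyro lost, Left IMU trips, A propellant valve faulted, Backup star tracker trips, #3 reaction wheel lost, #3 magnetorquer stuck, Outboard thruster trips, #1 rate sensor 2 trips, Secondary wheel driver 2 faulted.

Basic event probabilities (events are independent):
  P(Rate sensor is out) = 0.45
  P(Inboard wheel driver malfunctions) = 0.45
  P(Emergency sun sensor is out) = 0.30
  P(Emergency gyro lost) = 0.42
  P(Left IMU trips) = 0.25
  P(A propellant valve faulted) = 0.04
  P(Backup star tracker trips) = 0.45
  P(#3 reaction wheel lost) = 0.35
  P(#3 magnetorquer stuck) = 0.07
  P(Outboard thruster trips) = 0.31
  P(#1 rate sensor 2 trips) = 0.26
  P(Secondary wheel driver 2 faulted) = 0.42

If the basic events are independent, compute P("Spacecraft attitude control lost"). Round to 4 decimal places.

P(Reaction-wheel cluster down) [AND] = 0.45 × 0.45 = 0.202500
P(Control loop fails) [OR] = 1 − (1−0.25) × (1−0.04) = 0.280000
P(Sensor suite unavailable) [AND] = 0.30 × 0.42 × 0.280000 = 0.035280
P(Backup chain down) [OR] = 1 − (1−0.35) × (1−0.07) × (1−0.31) = 0.582895
P(Thruster branch unavailable) [AND] = 0.45 × 0.582895 × 0.26 × 0.42 = 0.028643
P(Spacecraft attitude control lost) [OR] = 1 − (1−0.202500) × (1−0.035280) × (1−0.028643) = 0.252673
Rounded to 4 decimal places: P(Spacecraft attitude control lost) ≈ 0.2527.

0.2527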